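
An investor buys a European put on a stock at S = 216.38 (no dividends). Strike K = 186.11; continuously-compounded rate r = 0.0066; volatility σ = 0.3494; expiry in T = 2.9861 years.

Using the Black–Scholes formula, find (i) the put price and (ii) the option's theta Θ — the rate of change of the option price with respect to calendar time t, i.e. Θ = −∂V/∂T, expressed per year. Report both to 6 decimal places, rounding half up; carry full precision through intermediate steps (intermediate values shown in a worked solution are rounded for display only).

price = 32.176442
Θ = -6.746680

σ√T = 0.3494·√2.9861 = 0.603775
d₁ = (ln(S/K) + (r+σ²/2)T) / (σ√T) = (ln(216.38/186.11) + (0.0066+0.3494²/2)·2.9861) / 0.603775 = (0.150698 + 0.201980) / 0.603775 = 0.584123
d₂ = d₁ − σ√T = 0.584123 − 0.603775 = -0.019652
e^{−rT} = e^{−0.0066·2.9861} = 0.980485
N(−d₁) = 0.279569,  N(−d₂) = 0.507840
Put price V = K·e^{−rT}·N(−d₂) − S·N(−d₁) = 92.669565 − 60.493124 = 32.176442
φ(d₁) = (1/√(2π))·e^{−d₁²/2} = 0.336372
Θ = −S·φ(d₁)·σ/(2√T) + r·K·e^{−rT}·N(−d₂) = −7.358299 + 0.611619 = -6.746680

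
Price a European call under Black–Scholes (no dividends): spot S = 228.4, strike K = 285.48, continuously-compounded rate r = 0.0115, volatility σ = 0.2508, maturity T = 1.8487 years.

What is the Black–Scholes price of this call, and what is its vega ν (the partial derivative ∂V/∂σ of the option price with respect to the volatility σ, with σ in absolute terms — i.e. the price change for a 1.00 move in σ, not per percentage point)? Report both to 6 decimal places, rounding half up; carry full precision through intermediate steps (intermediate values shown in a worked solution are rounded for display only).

σ√T = 0.2508·√1.8487 = 0.341005
d₁ = (ln(S/K) + (r+σ²/2)T) / (σ√T) = (ln(228.4/285.48) + (0.0115+0.2508²/2)·1.8487) / 0.341005 = (-0.223073 + 0.079402) / 0.341005 = -0.421317
d₂ = d₁ − σ√T = -0.421317 − 0.341005 = -0.762322
e^{−rT} = e^{−0.0115·1.8487} = 0.978964
N(d₁) = 0.336762,  N(d₂) = 0.222934
Call price V = S·N(d₁) − K·e^{−rT}·N(d₂) = 76.916389 − 62.304392 = 14.611997
φ(d₁) = (1/√(2π))·e^{−d₁²/2} = 0.365060
ν = S·φ(d₁)·√T = 113.368915

price = 14.611997
ν = 113.368915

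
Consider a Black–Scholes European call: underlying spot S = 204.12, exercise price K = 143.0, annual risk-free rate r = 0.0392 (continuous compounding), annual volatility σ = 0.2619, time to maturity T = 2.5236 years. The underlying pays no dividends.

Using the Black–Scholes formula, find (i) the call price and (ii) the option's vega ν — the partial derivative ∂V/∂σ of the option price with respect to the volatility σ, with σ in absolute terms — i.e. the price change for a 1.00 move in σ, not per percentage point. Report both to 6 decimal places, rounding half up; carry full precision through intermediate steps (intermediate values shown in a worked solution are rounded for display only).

price = 79.228845
ν = 55.486337

σ√T = 0.2619·√2.5236 = 0.416050
d₁ = (ln(S/K) + (r+σ²/2)T) / (σ√T) = (ln(204.12/143.0) + (0.0392+0.2619²/2)·2.5236) / 0.416050 = (0.355863 + 0.185474) / 0.416050 = 1.301135
d₂ = d₁ − σ√T = 1.301135 − 0.416050 = 0.885085
e^{−rT} = e^{−0.0392·2.5236} = 0.905811
N(d₁) = 0.903394,  N(d₂) = 0.811945
Call price V = S·N(d₁) − K·e^{−rT}·N(d₂) = 184.400752 − 105.171907 = 79.228845
φ(d₁) = (1/√(2π))·e^{−d₁²/2} = 0.171116
ν = S·φ(d₁)·√T = 55.486337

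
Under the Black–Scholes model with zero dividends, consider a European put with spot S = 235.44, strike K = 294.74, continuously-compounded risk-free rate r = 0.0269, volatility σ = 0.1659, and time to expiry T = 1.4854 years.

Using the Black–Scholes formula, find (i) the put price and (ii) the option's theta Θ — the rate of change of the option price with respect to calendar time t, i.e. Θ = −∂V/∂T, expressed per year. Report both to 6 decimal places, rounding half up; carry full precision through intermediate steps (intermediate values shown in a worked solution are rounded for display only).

price = 52.855226
Θ = 1.839503

σ√T = 0.1659·√1.4854 = 0.202194
d₁ = (ln(S/K) + (r+σ²/2)T) / (σ√T) = (ln(235.44/294.74) + (0.0269+0.1659²/2)·1.4854) / 0.202194 = (-0.224638 + 0.060398) / 0.202194 = -0.812285
d₂ = d₁ − σ√T = -0.812285 − 0.202194 = -1.014479
e^{−rT} = e^{−0.0269·1.4854} = 0.960831
N(−d₁) = 0.791686,  N(−d₂) = 0.844823
Put price V = K·e^{−rT}·N(−d₂) − S·N(−d₁) = 239.249753 − 186.394527 = 52.855226
φ(d₁) = (1/√(2π))·e^{−d₁²/2} = 0.286837
Θ = −S·φ(d₁)·σ/(2√T) + r·K·e^{−rT}·N(−d₂) = −4.596315 + 6.435818 = 1.839503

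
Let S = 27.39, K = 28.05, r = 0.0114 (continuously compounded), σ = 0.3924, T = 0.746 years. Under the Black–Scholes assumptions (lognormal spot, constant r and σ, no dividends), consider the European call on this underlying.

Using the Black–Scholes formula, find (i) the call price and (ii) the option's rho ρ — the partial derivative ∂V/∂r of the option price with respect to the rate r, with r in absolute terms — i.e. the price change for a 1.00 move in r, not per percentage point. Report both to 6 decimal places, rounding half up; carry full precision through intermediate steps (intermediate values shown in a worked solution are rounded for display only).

price = 3.506694
ρ = 8.611103

σ√T = 0.3924·√0.746 = 0.338921
d₁ = (ln(S/K) + (r+σ²/2)T) / (σ√T) = (ln(27.39/28.05) + (0.0114+0.3924²/2)·0.746) / 0.338921 = (-0.023811 + 0.065938) / 0.338921 = 0.124299
d₂ = d₁ − σ√T = 0.124299 − 0.338921 = -0.214622
e^{−rT} = e^{−0.0114·0.746} = 0.991532
N(d₁) = 0.549461,  N(d₂) = 0.415031
Call price V = S·N(d₁) − K·e^{−rT}·N(d₂) = 15.049727 − 11.543033 = 3.506694
ρ = K·T·e^{−rT}·N(d₂) = 8.611103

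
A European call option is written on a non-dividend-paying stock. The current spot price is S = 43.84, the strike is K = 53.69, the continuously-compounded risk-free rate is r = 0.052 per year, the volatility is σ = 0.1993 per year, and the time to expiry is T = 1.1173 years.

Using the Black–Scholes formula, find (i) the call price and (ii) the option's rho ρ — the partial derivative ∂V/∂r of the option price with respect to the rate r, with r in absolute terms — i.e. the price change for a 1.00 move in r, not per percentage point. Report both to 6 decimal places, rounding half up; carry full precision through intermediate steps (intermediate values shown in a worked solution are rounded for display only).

σ√T = 0.1993·√1.1173 = 0.210665
d₁ = (ln(S/K) + (r+σ²/2)T) / (σ√T) = (ln(43.84/53.69) + (0.052+0.1993²/2)·1.1173) / 0.210665 = (-0.202680 + 0.080289) / 0.210665 = -0.580973
d₂ = d₁ − σ√T = -0.580973 − 0.210665 = -0.791638
e^{−rT} = e^{−0.052·1.1173} = 0.943556
N(d₁) = 0.280629,  N(d₂) = 0.214286
Call price V = S·N(d₁) − K·e^{−rT}·N(d₂) = 12.302786 − 10.855618 = 1.447168
ρ = K·T·e^{−rT}·N(d₂) = 12.128982

price = 1.447168
ρ = 12.128982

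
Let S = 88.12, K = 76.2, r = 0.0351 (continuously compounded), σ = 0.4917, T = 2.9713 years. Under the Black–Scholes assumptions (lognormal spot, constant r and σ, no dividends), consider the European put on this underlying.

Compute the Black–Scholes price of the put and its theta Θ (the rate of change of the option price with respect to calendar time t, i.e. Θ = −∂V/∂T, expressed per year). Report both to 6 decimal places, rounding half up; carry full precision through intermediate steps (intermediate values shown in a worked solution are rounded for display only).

σ√T = 0.4917·√2.9713 = 0.847566
d₁ = (ln(S/K) + (r+σ²/2)T) / (σ√T) = (ln(88.12/76.2) + (0.0351+0.4917²/2)·2.9713) / 0.847566 = (0.145338 + 0.463477) / 0.847566 = 0.718310
d₂ = d₁ − σ√T = 0.718310 − 0.847566 = -0.129256
e^{−rT} = e^{−0.0351·2.9713} = 0.900962
N(−d₁) = 0.236283,  N(−d₂) = 0.551423
Put price V = K·e^{−rT}·N(−d₂) − S·N(−d₁) = 37.856967 − 20.821278 = 17.035689
φ(d₁) = (1/√(2π))·e^{−d₁²/2} = 0.308226
Θ = −S·φ(d₁)·σ/(2√T) + r·K·e^{−rT}·N(−d₂) = −3.873828 + 1.328780 = -2.545049

price = 17.035689
Θ = -2.545049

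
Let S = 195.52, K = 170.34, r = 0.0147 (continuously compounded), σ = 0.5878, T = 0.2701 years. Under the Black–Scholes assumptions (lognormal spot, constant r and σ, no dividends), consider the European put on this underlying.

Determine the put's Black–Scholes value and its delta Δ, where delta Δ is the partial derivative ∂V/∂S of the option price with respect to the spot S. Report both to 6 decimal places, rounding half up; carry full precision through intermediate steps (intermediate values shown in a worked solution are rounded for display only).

σ√T = 0.5878·√0.2701 = 0.305486
d₁ = (ln(S/K) + (r+σ²/2)T) / (σ√T) = (ln(195.52/170.34) + (0.0147+0.5878²/2)·0.2701) / 0.305486 = (0.137866 + 0.050631) / 0.305486 = 0.617041
d₂ = d₁ − σ√T = 0.617041 − 0.305486 = 0.311555
e^{−rT} = e^{−0.0147·0.2701} = 0.996037
N(−d₁) = 0.268604,  N(−d₂) = 0.377689
Put price V = K·e^{−rT}·N(−d₂) − S·N(−d₁) = 64.080687 − 52.517414 = 11.563273
Δ = −N(−d₁) = -0.268604

price = 11.563273
Δ = -0.268604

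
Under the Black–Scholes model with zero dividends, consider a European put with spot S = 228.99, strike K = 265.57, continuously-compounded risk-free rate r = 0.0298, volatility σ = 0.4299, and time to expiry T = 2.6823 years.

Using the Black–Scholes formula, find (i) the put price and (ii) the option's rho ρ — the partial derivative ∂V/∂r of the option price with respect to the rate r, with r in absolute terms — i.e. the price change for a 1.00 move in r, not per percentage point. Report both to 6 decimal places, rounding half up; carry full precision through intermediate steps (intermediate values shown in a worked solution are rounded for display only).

price = 73.625248
ρ = -442.762042

σ√T = 0.4299·√2.6823 = 0.704079
d₁ = (ln(S/K) + (r+σ²/2)T) / (σ√T) = (ln(228.99/265.57) + (0.0298+0.4299²/2)·2.6823) / 0.704079 = (-0.148200 + 0.327796) / 0.704079 = 0.255079
d₂ = d₁ − σ√T = 0.255079 − 0.704079 = -0.448999
e^{−rT} = e^{−0.0298·2.6823} = 0.923179
N(−d₁) = 0.399331,  N(−d₂) = 0.673284
Put price V = K·e^{−rT}·N(−d₂) − S·N(−d₁) = 165.068054 − 91.442807 = 73.625248
ρ = −K·T·e^{−rT}·N(−d₂) = -442.762042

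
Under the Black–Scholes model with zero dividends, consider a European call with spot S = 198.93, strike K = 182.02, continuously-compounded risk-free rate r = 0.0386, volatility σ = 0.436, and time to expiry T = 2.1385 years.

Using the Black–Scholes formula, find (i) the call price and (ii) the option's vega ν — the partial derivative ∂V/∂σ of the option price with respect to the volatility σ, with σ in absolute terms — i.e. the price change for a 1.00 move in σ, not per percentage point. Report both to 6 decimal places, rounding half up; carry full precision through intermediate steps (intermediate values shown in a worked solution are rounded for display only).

price = 63.089628
ν = 97.654370

σ√T = 0.436·√2.1385 = 0.637589
d₁ = (ln(S/K) + (r+σ²/2)T) / (σ√T) = (ln(198.93/182.02) + (0.0386+0.436²/2)·2.1385) / 0.637589 = (0.088836 + 0.285806) / 0.637589 = 0.587592
d₂ = d₁ − σ√T = 0.587592 − 0.637589 = -0.049997
e^{−rT} = e^{−0.0386·2.1385} = 0.920769
N(d₁) = 0.721597,  N(d₂) = 0.480062
Call price V = S·N(d₁) − K·e^{−rT}·N(d₂) = 143.547297 − 80.457669 = 63.089628
φ(d₁) = (1/√(2π))·e^{−d₁²/2} = 0.335689
ν = S·φ(d₁)·√T = 97.654370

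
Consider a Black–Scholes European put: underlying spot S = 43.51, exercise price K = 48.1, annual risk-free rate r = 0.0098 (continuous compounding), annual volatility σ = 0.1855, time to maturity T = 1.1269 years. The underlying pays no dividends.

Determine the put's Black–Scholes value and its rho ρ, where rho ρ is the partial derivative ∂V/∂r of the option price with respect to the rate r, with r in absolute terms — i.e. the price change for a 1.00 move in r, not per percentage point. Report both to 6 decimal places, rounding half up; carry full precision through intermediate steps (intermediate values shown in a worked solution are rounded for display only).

σ√T = 0.1855·√1.1269 = 0.196919
d₁ = (ln(S/K) + (r+σ²/2)T) / (σ√T) = (ln(43.51/48.1) + (0.0098+0.1855²/2)·1.1269) / 0.196919 = (-0.100291 + 0.030432) / 0.196919 = -0.354762
d₂ = d₁ − σ√T = -0.354762 − 0.196919 = -0.551681
e^{−rT} = e^{−0.0098·1.1269} = 0.989017
N(−d₁) = 0.638616,  N(−d₂) = 0.709417
Put price V = K·e^{−rT}·N(−d₂) − S·N(−d₁) = 33.748168 − 27.786192 = 5.961976
ρ = −K·T·e^{−rT}·N(−d₂) = -38.030810

price = 5.961976
ρ = -38.030810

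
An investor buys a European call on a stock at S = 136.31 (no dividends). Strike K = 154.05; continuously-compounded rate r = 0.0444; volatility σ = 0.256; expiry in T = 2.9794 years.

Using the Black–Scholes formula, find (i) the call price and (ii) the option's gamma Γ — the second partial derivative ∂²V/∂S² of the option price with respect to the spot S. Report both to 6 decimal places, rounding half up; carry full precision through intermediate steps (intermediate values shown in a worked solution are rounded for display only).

price = 24.397408
Γ = 0.006430

σ√T = 0.256·√2.9794 = 0.441880
d₁ = (ln(S/K) + (r+σ²/2)T) / (σ√T) = (ln(136.31/154.05) + (0.0444+0.256²/2)·2.9794) / 0.441880 = (-0.122346 + 0.229914) / 0.441880 = 0.243434
d₂ = d₁ − σ√T = 0.243434 − 0.441880 = -0.198446
e^{−rT} = e^{−0.0444·2.9794} = 0.876091
N(d₁) = 0.596166,  N(d₂) = 0.421348
Call price V = S·N(d₁) − K·e^{−rT}·N(d₂) = 81.263328 − 56.865920 = 24.397408
φ(d₁) = (1/√(2π))·e^{−d₁²/2} = 0.387295
Γ = φ(d₁) / (S·σ·√T) = 0.006430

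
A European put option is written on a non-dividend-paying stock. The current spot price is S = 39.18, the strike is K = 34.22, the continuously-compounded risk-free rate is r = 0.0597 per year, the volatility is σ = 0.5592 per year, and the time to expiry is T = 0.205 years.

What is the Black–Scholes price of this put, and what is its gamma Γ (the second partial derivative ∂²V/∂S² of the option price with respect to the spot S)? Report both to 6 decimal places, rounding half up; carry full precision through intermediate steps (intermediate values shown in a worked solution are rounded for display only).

σ√T = 0.5592·√0.205 = 0.253189
d₁ = (ln(S/K) + (r+σ²/2)T) / (σ√T) = (ln(39.18/34.22) + (0.0597+0.5592²/2)·0.205) / 0.253189 = (0.135356 + 0.044291) / 0.253189 = 0.709538
d₂ = d₁ − σ√T = 0.709538 − 0.253189 = 0.456349
e^{−rT} = e^{−0.0597·0.205} = 0.987836
N(−d₁) = 0.238995,  N(−d₂) = 0.324069
Put price V = K·e^{−rT}·N(−d₂) − S·N(−d₁) = 10.954762 − 9.363839 = 1.590923
φ(d₁) = (1/√(2π))·e^{−d₁²/2} = 0.310162
Γ = φ(d₁) / (S·σ·√T) = 0.031267

price = 1.590923
Γ = 0.031267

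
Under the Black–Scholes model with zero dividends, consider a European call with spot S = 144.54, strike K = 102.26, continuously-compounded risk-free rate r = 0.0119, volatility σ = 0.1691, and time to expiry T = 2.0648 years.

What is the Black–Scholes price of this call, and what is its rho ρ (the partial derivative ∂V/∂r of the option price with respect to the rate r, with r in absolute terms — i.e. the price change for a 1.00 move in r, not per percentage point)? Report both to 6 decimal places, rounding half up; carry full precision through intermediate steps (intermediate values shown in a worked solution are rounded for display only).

σ√T = 0.1691·√2.0648 = 0.242987
d₁ = (ln(S/K) + (r+σ²/2)T) / (σ√T) = (ln(144.54/102.26) + (0.0119+0.1691²/2)·2.0648) / 0.242987 = (0.346038 + 0.054092) / 0.242987 = 1.646716
d₂ = d₁ − σ√T = 1.646716 − 0.242987 = 1.403729
e^{−rT} = e^{−0.0119·2.0648} = 0.975728
N(d₁) = 0.950192,  N(d₂) = 0.919800
Call price V = S·N(d₁) − K·e^{−rT}·N(d₂) = 137.340715 − 91.775802 = 45.564913
ρ = K·T·e^{−rT}·N(d₂) = 189.498676

price = 45.564913
ρ = 189.498676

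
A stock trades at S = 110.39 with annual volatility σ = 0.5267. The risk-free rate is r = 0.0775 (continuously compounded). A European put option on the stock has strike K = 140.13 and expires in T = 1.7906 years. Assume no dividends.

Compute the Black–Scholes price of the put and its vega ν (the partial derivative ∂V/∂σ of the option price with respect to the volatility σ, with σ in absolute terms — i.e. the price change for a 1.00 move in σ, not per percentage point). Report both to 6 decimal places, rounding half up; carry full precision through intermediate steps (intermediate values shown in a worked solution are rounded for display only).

price = 38.101600
ν = 57.635162

σ√T = 0.5267·√1.7906 = 0.704795
d₁ = (ln(S/K) + (r+σ²/2)T) / (σ√T) = (ln(110.39/140.13) + (0.0775+0.5267²/2)·1.7906) / 0.704795 = (-0.238551 + 0.387139) / 0.704795 = 0.210825
d₂ = d₁ − σ√T = 0.210825 − 0.704795 = -0.493970
e^{−rT} = e^{−0.0775·1.7906} = 0.870427
N(−d₁) = 0.416512,  N(−d₂) = 0.689336
Put price V = K·e^{−rT}·N(−d₂) − S·N(−d₁) = 84.080355 − 45.978756 = 38.101600
φ(d₁) = (1/√(2π))·e^{−d₁²/2} = 0.390174
ν = S·φ(d₁)·√T = 57.635162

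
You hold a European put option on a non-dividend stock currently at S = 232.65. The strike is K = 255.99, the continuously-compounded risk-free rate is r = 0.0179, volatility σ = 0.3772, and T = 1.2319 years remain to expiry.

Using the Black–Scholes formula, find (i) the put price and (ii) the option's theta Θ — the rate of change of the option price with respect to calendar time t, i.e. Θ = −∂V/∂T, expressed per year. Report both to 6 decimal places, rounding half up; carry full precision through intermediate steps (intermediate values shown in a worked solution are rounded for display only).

price = 49.533131
Θ = -12.849385

σ√T = 0.3772·√1.2319 = 0.418658
d₁ = (ln(S/K) + (r+σ²/2)T) / (σ√T) = (ln(232.65/255.99) + (0.0179+0.3772²/2)·1.2319) / 0.418658 = (-0.095603 + 0.109688) / 0.418658 = 0.033643
d₂ = d₁ − σ√T = 0.033643 − 0.418658 = -0.385015
e^{−rT} = e^{−0.0179·1.2319} = 0.978190
N(−d₁) = 0.486581,  N(−d₂) = 0.649887
Put price V = K·e^{−rT}·N(−d₂) − S·N(−d₁) = 162.736145 − 113.203014 = 49.533131
φ(d₁) = (1/√(2π))·e^{−d₁²/2} = 0.398717
Θ = −S·φ(d₁)·σ/(2√T) + r·K·e^{−rT}·N(−d₂) = −15.762362 + 2.912977 = -12.849385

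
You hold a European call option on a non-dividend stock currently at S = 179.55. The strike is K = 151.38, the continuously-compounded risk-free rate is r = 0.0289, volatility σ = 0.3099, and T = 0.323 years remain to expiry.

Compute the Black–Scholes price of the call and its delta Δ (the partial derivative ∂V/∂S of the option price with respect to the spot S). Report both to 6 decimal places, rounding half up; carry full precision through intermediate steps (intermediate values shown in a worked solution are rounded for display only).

σ√T = 0.3099·√0.323 = 0.176126
d₁ = (ln(S/K) + (r+σ²/2)T) / (σ√T) = (ln(179.55/151.38) + (0.0289+0.3099²/2)·0.323) / 0.176126 = (0.170660 + 0.024845) / 0.176126 = 1.110033
d₂ = d₁ − σ√T = 1.110033 − 0.176126 = 0.933907
e^{−rT} = e^{−0.0289·0.323} = 0.990709
N(d₁) = 0.866508,  N(d₂) = 0.824824
Call price V = S·N(d₁) − K·e^{−rT}·N(d₂) = 155.581426 − 123.701739 = 31.879687
Δ = N(d₁) = 0.866508

price = 31.879687
Δ = 0.866508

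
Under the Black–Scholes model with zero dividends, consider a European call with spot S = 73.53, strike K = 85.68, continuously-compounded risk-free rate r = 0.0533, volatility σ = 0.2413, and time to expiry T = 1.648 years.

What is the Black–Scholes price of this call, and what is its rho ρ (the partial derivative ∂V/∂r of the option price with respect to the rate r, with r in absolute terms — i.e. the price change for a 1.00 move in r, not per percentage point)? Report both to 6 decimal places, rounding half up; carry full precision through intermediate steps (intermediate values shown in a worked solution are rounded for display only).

price = 7.086413
ρ = 46.241523

σ√T = 0.2413·√1.648 = 0.309768
d₁ = (ln(S/K) + (r+σ²/2)T) / (σ√T) = (ln(73.53/85.68) + (0.0533+0.2413²/2)·1.648) / 0.309768 = (-0.152926 + 0.135816) / 0.309768 = -0.055234
d₂ = d₁ − σ√T = -0.055234 − 0.309768 = -0.365001
e^{−rT} = e^{−0.0533·1.648} = 0.915909
N(d₁) = 0.477976,  N(d₂) = 0.357555
Call price V = S·N(d₁) − K·e^{−rT}·N(d₂) = 35.145589 − 28.059176 = 7.086413
ρ = K·T·e^{−rT}·N(d₂) = 46.241523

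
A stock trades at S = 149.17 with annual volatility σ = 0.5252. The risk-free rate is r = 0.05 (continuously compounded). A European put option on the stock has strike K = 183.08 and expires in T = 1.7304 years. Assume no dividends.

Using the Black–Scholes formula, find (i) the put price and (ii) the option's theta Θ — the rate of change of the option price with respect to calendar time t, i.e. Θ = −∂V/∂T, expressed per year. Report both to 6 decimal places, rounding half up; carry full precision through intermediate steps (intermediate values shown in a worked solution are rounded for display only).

σ√T = 0.5252·√1.7304 = 0.690873
d₁ = (ln(S/K) + (r+σ²/2)T) / (σ√T) = (ln(149.17/183.08) + (0.05+0.5252²/2)·1.7304) / 0.690873 = (-0.204837 + 0.325172) / 0.690873 = 0.174180
d₂ = d₁ − σ√T = 0.174180 − 0.690873 = -0.516693
e^{−rT} = e^{−0.05·1.7304} = 0.917117
N(−d₁) = 0.430862,  N(−d₂) = 0.697315
Put price V = K·e^{−rT}·N(−d₂) − S·N(−d₁) = 117.083210 − 64.271713 = 52.811497
φ(d₁) = (1/√(2π))·e^{−d₁²/2} = 0.392936
Θ = −S·φ(d₁)·σ/(2√T) + r·K·e^{−rT}·N(−d₂) = −11.701057 + 5.854161 = -5.846897

price = 52.811497
Θ = -5.846897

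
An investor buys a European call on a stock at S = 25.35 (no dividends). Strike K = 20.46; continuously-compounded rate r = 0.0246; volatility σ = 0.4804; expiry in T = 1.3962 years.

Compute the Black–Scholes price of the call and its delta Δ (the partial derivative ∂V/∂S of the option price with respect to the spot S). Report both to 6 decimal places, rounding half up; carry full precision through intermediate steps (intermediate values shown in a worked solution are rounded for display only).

σ√T = 0.4804·√1.3962 = 0.567645
d₁ = (ln(S/K) + (r+σ²/2)T) / (σ√T) = (ln(25.35/20.46) + (0.0246+0.4804²/2)·1.3962) / 0.567645 = (0.214307 + 0.195457) / 0.567645 = 0.721867
d₂ = d₁ − σ√T = 0.721867 − 0.567645 = 0.154222
e^{−rT} = e^{−0.0246·1.3962} = 0.966237
N(d₁) = 0.764812,  N(d₂) = 0.561282
Call price V = S·N(d₁) − K·e^{−rT}·N(d₂) = 19.387977 − 11.096106 = 8.291871
Δ = N(d₁) = 0.764812

price = 8.291871
Δ = 0.764812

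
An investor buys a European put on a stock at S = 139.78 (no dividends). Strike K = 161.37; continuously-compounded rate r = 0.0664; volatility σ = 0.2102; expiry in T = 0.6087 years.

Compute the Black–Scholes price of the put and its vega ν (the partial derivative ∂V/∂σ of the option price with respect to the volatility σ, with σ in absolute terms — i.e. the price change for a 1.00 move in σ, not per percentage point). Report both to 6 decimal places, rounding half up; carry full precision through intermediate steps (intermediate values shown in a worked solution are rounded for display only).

σ√T = 0.2102·√0.6087 = 0.163996
d₁ = (ln(S/K) + (r+σ²/2)T) / (σ√T) = (ln(139.78/161.37) + (0.0664+0.2102²/2)·0.6087) / 0.163996 = (-0.143630 + 0.053865) / 0.163996 = -0.547360
d₂ = d₁ − σ√T = -0.547360 − 0.163996 = -0.711356
e^{−rT} = e^{−0.0664·0.6087} = 0.960388
N(−d₁) = 0.707934,  N(−d₂) = 0.761568
Put price V = K·e^{−rT}·N(−d₂) − S·N(−d₁) = 118.026197 − 98.955035 = 19.071161
φ(d₁) = (1/√(2π))·e^{−d₁²/2} = 0.343441
ν = S·φ(d₁)·√T = 37.454059

price = 19.071161
ν = 37.454059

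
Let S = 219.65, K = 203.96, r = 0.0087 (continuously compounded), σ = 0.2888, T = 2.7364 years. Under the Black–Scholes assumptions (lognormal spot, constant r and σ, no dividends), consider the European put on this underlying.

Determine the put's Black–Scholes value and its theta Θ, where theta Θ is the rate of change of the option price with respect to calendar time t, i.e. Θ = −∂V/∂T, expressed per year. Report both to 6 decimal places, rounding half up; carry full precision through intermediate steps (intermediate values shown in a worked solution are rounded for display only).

price = 30.101031
Θ = -6.041979

σ√T = 0.2888·√2.7364 = 0.477735
d₁ = (ln(S/K) + (r+σ²/2)T) / (σ√T) = (ln(219.65/203.96) + (0.0087+0.2888²/2)·2.7364) / 0.477735 = (0.074111 + 0.137922) / 0.477735 = 0.443831
d₂ = d₁ − σ√T = 0.443831 − 0.477735 = -0.033904
e^{−rT} = e^{−0.0087·2.7364} = 0.976474
N(−d₁) = 0.328582,  N(−d₂) = 0.513523
Put price V = K·e^{−rT}·N(−d₂) − S·N(−d₁) = 102.274167 − 72.173136 = 30.101031
φ(d₁) = (1/√(2π))·e^{−d₁²/2} = 0.361522
Θ = −S·φ(d₁)·σ/(2√T) + r·K·e^{−rT}·N(−d₂) = −6.931764 + 0.889785 = -6.041979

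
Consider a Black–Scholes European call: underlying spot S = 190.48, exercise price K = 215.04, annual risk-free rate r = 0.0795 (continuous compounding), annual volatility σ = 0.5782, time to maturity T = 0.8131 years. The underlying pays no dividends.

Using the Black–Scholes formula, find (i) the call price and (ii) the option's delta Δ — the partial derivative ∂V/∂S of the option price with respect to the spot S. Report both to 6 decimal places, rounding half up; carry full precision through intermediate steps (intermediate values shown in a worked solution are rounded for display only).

σ√T = 0.5782·√0.8131 = 0.521375
d₁ = (ln(S/K) + (r+σ²/2)T) / (σ√T) = (ln(190.48/215.04) + (0.0795+0.5782²/2)·0.8131) / 0.521375 = (-0.121277 + 0.200557) / 0.521375 = 0.152060
d₂ = d₁ − σ√T = 0.152060 − 0.521375 = -0.369314
e^{−rT} = e^{−0.0795·0.8131} = 0.937404
N(d₁) = 0.560430,  N(d₂) = 0.355947
Call price V = S·N(d₁) − K·e^{−rT}·N(d₂) = 106.750772 − 71.751464 = 34.999308
Δ = N(d₁) = 0.560430

price = 34.999308
Δ = 0.560430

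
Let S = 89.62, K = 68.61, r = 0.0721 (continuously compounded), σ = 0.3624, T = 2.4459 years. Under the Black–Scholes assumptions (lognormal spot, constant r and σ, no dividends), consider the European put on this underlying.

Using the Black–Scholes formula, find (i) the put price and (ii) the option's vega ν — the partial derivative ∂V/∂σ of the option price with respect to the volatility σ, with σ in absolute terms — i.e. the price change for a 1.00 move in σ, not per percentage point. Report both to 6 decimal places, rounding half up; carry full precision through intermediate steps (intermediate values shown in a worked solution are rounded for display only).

price = 4.927272
ν = 31.683843

σ√T = 0.3624·√2.4459 = 0.566771
d₁ = (ln(S/K) + (r+σ²/2)T) / (σ√T) = (ln(89.62/68.61) + (0.0721+0.3624²/2)·2.4459) / 0.566771 = (0.267140 + 0.336964) / 0.566771 = 1.065870
d₂ = d₁ − σ√T = 1.065870 − 0.566771 = 0.499099
e^{−rT} = e^{−0.0721·2.4459} = 0.838325
N(−d₁) = 0.143241,  N(−d₂) = 0.308855
Put price V = K·e^{−rT}·N(−d₂) − S·N(−d₁) = 17.764544 − 12.837272 = 4.927272
φ(d₁) = (1/√(2π))·e^{−d₁²/2} = 0.226055
ν = S·φ(d₁)·√T = 31.683843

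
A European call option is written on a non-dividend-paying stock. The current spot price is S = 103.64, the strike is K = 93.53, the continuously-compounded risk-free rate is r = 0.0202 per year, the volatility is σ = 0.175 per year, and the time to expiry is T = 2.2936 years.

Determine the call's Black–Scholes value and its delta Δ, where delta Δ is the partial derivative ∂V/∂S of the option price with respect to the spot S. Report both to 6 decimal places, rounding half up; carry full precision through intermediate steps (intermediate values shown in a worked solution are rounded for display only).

σ√T = 0.175·√2.2936 = 0.265031
d₁ = (ln(S/K) + (r+σ²/2)T) / (σ√T) = (ln(103.64/93.53) + (0.0202+0.175²/2)·2.2936) / 0.265031 = (0.102641 + 0.081451) / 0.265031 = 0.694607
d₂ = d₁ − σ√T = 0.694607 − 0.265031 = 0.429576
e^{−rT} = e^{−0.0202·2.2936} = 0.954726
N(d₁) = 0.756349,  N(d₂) = 0.666248
Call price V = S·N(d₁) − K·e^{−rT}·N(d₂) = 78.388043 − 59.492978 = 18.895065
Δ = N(d₁) = 0.756349

price = 18.895065
Δ = 0.756349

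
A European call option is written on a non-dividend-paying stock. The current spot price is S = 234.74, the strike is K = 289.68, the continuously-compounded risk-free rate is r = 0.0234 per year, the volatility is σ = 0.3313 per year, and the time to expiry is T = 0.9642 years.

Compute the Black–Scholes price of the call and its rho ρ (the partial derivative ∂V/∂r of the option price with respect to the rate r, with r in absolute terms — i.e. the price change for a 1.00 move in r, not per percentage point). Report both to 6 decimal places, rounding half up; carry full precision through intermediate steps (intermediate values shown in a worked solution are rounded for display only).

σ√T = 0.3313·√0.9642 = 0.325316
d₁ = (ln(S/K) + (r+σ²/2)T) / (σ√T) = (ln(234.74/289.68) + (0.0234+0.3313²/2)·0.9642) / 0.325316 = (-0.210298 + 0.075477) / 0.325316 = -0.414431
d₂ = d₁ − σ√T = -0.414431 − 0.325316 = -0.739747
e^{−rT} = e^{−0.0234·0.9642} = 0.977690
N(d₁) = 0.339279,  N(d₂) = 0.229727
Call price V = S·N(d₁) − K·e^{−rT}·N(d₂) = 79.642406 − 65.062625 = 14.579780
ρ = K·T·e^{−rT}·N(d₂) = 62.733383

price = 14.579780
ρ = 62.733383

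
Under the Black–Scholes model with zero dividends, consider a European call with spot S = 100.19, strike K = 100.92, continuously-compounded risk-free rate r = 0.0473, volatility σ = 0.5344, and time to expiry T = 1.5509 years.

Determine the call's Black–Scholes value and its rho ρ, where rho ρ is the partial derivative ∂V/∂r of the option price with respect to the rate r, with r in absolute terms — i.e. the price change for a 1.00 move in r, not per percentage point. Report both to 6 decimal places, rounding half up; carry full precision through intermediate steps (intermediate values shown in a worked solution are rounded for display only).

price = 28.606686
ρ = 59.299853

σ√T = 0.5344·√1.5509 = 0.665516
d₁ = (ln(S/K) + (r+σ²/2)T) / (σ√T) = (ln(100.19/100.92) + (0.0473+0.5344²/2)·1.5509) / 0.665516 = (-0.007260 + 0.294813) / 0.665516 = 0.432076
d₂ = d₁ − σ√T = 0.432076 − 0.665516 = -0.233440
e^{−rT} = e^{−0.0473·1.5509} = 0.929268
N(d₁) = 0.667157,  N(d₂) = 0.407710
Call price V = S·N(d₁) − K·e^{−rT}·N(d₂) = 66.842454 − 38.235768 = 28.606686
ρ = K·T·e^{−rT}·N(d₂) = 59.299853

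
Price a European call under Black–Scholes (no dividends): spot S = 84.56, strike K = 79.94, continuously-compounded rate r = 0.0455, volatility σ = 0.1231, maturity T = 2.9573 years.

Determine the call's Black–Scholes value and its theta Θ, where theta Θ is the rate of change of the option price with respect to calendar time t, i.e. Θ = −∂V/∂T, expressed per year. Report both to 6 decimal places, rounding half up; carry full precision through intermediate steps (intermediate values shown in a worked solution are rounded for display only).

price = 16.309781
Θ = -3.228639

σ√T = 0.1231·√2.9573 = 0.211693
d₁ = (ln(S/K) + (r+σ²/2)T) / (σ√T) = (ln(84.56/79.94) + (0.0455+0.1231²/2)·2.9573) / 0.211693 = (0.056185 + 0.156964) / 0.211693 = 1.006880
d₂ = d₁ − σ√T = 1.006880 − 0.211693 = 0.795187
e^{−rT} = e^{−0.0455·2.9573} = 0.874103
N(d₁) = 0.843004,  N(d₂) = 0.786748
Call price V = S·N(d₁) − K·e^{−rT}·N(d₂) = 71.284394 − 54.974613 = 16.309781
φ(d₁) = (1/√(2π))·e^{−d₁²/2} = 0.240306
Θ = −S·φ(d₁)·σ/(2√T) − r·K·e^{−rT}·N(d₂) = −0.727294 − 2.501345 = -3.228639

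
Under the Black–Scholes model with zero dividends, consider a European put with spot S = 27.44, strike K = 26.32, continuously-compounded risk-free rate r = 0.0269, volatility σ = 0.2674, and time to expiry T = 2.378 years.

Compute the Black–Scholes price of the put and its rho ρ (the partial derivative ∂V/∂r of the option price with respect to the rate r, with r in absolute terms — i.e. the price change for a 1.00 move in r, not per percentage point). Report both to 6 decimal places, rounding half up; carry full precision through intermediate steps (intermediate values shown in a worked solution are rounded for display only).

price = 3.018928
ρ = -28.184321

σ√T = 0.2674·√2.378 = 0.412351
d₁ = (ln(S/K) + (r+σ²/2)T) / (σ√T) = (ln(27.44/26.32) + (0.0269+0.2674²/2)·2.378) / 0.412351 = (0.041673 + 0.148985) / 0.412351 = 0.462367
d₂ = d₁ − σ√T = 0.462367 − 0.412351 = 0.050016
e^{−rT} = e^{−0.0269·2.378} = 0.938035
N(−d₁) = 0.321909,  N(−d₂) = 0.480055
Put price V = K·e^{−rT}·N(−d₂) − S·N(−d₁) = 11.852111 − 8.833184 = 3.018928
ρ = −K·T·e^{−rT}·N(−d₂) = -28.184321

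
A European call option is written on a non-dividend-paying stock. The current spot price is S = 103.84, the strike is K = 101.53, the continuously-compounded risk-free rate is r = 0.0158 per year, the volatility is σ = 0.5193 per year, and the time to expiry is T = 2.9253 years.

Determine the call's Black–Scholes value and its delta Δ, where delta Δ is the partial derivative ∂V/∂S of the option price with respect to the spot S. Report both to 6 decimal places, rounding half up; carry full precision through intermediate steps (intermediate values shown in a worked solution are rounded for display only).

σ√T = 0.5193·√2.9253 = 0.888185
d₁ = (ln(S/K) + (r+σ²/2)T) / (σ√T) = (ln(103.84/101.53) + (0.0158+0.5193²/2)·2.9253) / 0.888185 = (0.022497 + 0.440656) / 0.888185 = 0.521460
d₂ = d₁ − σ√T = 0.521460 − 0.888185 = -0.366725
e^{−rT} = e^{−0.0158·2.9253} = 0.954832
N(d₁) = 0.698977,  N(d₂) = 0.356912
Call price V = S·N(d₁) − K·e^{−rT}·N(d₂) = 72.581756 − 34.600519 = 37.981238
Δ = N(d₁) = 0.698977

price = 37.981238
Δ = 0.698977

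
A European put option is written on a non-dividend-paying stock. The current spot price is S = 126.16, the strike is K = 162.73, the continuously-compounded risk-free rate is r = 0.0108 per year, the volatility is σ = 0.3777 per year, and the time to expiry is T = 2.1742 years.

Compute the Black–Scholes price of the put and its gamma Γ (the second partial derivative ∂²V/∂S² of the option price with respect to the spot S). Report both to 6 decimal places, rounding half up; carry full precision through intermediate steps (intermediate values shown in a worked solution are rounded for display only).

price = 50.236511
Γ = 0.005625

σ√T = 0.3777·√2.1742 = 0.556925
d₁ = (ln(S/K) + (r+σ²/2)T) / (σ√T) = (ln(126.16/162.73) + (0.0108+0.3777²/2)·2.1742) / 0.556925 = (-0.254541 + 0.178564) / 0.556925 = -0.136423
d₂ = d₁ − σ√T = -0.136423 − 0.556925 = -0.693348
e^{−rT} = e^{−0.0108·2.1742} = 0.976792
N(−d₁) = 0.554257,  N(−d₂) = 0.755954
Put price V = K·e^{−rT}·N(−d₂) − S·N(−d₁) = 120.161515 − 69.925003 = 50.236511
φ(d₁) = (1/√(2π))·e^{−d₁²/2} = 0.395247
Γ = φ(d₁) / (S·σ·√T) = 0.005625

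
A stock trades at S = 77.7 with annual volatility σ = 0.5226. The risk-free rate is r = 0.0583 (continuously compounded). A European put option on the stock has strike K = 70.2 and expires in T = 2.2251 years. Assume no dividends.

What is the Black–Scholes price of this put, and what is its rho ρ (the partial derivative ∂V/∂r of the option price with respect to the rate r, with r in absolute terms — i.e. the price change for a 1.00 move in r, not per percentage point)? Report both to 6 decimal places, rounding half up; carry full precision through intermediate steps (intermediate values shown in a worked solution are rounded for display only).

price = 13.985624
ρ = -73.690520

σ√T = 0.5226·√2.2251 = 0.779550
d₁ = (ln(S/K) + (r+σ²/2)T) / (σ√T) = (ln(77.7/70.2) + (0.0583+0.5226²/2)·2.2251) / 0.779550 = (0.101507 + 0.433573) / 0.779550 = 0.686395
d₂ = d₁ − σ√T = 0.686395 − 0.779550 = -0.093155
e^{−rT} = e^{−0.0583·2.2251} = 0.878338
N(−d₁) = 0.246232,  N(−d₂) = 0.537110
Put price V = K·e^{−rT}·N(−d₂) − S·N(−d₁) = 33.117846 − 19.132223 = 13.985624
ρ = −K·T·e^{−rT}·N(−d₂) = -73.690520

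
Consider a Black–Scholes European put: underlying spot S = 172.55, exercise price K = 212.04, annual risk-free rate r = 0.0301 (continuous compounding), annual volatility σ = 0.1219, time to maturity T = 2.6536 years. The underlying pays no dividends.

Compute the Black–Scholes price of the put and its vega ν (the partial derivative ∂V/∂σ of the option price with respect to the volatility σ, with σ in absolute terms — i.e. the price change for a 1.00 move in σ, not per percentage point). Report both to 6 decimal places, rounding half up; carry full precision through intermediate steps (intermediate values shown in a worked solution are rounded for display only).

σ√T = 0.1219·√2.6536 = 0.198574
d₁ = (ln(S/K) + (r+σ²/2)T) / (σ√T) = (ln(172.55/212.04) + (0.0301+0.1219²/2)·2.6536) / 0.198574 = (-0.206088 + 0.099589) / 0.198574 = -0.536319
d₂ = d₁ − σ√T = -0.536319 − 0.198574 = -0.734893
e^{−rT} = e^{−0.0301·2.6536} = 0.923233
N(−d₁) = 0.704131,  N(−d₂) = 0.768798
Put price V = K·e^{−rT}·N(−d₂) − S·N(−d₁) = 150.501641 − 121.497801 = 29.003840
φ(d₁) = (1/√(2π))·e^{−d₁²/2} = 0.345502
ν = S·φ(d₁)·√T = 97.114241

price = 29.003840
ν = 97.114241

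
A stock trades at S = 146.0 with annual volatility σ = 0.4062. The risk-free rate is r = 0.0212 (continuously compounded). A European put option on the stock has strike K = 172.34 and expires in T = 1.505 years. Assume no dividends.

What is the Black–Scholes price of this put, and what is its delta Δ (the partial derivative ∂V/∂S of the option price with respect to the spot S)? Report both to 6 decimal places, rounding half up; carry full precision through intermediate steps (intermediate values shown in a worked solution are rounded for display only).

σ√T = 0.4062·√1.505 = 0.498320
d₁ = (ln(S/K) + (r+σ²/2)T) / (σ√T) = (ln(146.0/172.34) + (0.0212+0.4062²/2)·1.505) / 0.498320 = (-0.165863 + 0.156067) / 0.498320 = -0.019657
d₂ = d₁ − σ√T = -0.019657 − 0.498320 = -0.517977
e^{−rT} = e^{−0.0212·1.505} = 0.968598
N(−d₁) = 0.507841,  N(−d₂) = 0.697763
Put price V = K·e^{−rT}·N(−d₂) − S·N(−d₁) = 116.476208 − 74.144842 = 42.331366
Δ = −N(−d₁) = -0.507841

price = 42.331366
Δ = -0.507841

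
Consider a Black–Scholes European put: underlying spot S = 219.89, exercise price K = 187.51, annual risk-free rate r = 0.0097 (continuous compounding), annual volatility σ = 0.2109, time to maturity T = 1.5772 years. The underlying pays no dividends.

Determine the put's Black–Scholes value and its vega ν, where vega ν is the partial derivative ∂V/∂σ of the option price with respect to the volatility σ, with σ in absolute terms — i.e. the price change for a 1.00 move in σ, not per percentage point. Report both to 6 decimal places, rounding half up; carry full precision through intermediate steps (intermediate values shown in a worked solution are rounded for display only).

σ√T = 0.2109·√1.5772 = 0.264862
d₁ = (ln(S/K) + (r+σ²/2)T) / (σ√T) = (ln(219.89/187.51) + (0.0097+0.2109²/2)·1.5772) / 0.264862 = (0.159295 + 0.050375) / 0.264862 = 0.791619
d₂ = d₁ − σ√T = 0.791619 − 0.264862 = 0.526757
e^{−rT} = e^{−0.0097·1.5772} = 0.984818
N(−d₁) = 0.214291,  N(−d₂) = 0.299181
Put price V = K·e^{−rT}·N(−d₂) − S·N(−d₁) = 55.247717 − 47.120511 = 8.127206
φ(d₁) = (1/√(2π))·e^{−d₁²/2} = 0.291630
ν = S·φ(d₁)·√T = 80.534345

price = 8.127206
ν = 80.534345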